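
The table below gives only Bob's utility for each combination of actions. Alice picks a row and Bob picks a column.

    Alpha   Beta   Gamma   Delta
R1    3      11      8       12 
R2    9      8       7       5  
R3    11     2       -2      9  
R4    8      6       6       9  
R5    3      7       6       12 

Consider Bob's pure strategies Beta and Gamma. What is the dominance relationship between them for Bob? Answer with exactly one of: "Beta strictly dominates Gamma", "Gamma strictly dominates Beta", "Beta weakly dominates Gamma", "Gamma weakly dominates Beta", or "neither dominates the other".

Beta weakly dominates Gamma

Beta's payoffs vs Gamma's, by Alice's action — R1: 11>8, R2: 8>7, R3: 2>-2, R4: 6=6, R5: 7>6.
Beta is at least as good everywhere and strictly better somewhere (tied only at R4), so Beta weakly but not strictly dominates Gamma.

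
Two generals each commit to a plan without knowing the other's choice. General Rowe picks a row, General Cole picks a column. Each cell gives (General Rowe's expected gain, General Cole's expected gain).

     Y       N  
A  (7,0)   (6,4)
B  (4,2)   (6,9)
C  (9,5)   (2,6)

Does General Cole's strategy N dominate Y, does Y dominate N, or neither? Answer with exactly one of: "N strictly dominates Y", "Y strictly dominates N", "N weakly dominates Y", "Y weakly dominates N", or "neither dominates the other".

N strictly dominates Y

Compare N to Y across each choice by General Rowe: A: 4>0, B: 9>2, C: 6>5.
Every comparison favours N, so N strictly dominates Y.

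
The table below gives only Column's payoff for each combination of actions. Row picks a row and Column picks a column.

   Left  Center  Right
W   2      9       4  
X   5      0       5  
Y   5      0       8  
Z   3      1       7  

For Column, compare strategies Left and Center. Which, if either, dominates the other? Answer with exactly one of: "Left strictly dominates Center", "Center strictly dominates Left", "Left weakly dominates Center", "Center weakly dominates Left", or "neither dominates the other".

neither dominates the other

Left's payoffs vs Center's, by Row's action — W: 2<9, X: 5>0, Y: 5>0, Z: 3>1.
Left does better at X, Y, Z but worse at W; neither strategy dominates the other.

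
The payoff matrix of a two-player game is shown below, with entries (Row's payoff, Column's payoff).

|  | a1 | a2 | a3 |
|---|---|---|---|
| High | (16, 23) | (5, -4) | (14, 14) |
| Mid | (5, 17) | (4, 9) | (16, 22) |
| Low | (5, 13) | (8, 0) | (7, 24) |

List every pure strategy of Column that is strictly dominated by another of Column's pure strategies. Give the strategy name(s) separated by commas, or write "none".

a2

Nothing dominates a1: a2 at High (23>-4); a3 at High (23>14).
a2: dominated, since a1 does at least as well everywhere (High: 23>-4, Mid: 17>9, Low: 13>0).
a3 is not dominated — it holds its own against a1 at Mid (22>17); a2 at High (14>-4).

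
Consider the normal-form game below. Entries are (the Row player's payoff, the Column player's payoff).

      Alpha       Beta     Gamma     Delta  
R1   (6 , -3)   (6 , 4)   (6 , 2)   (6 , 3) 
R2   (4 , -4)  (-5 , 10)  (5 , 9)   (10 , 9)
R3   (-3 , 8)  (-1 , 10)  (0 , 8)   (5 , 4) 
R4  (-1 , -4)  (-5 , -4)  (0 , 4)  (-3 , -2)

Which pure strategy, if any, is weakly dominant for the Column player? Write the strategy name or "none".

none

Alpha fails to dominate Beta at R1 (-3<4).
Beta fails to dominate Gamma at R4 (-4<4).
Gamma fails to dominate Beta at R1 (2<4).
Delta fails to dominate Alpha at R3 (4<8).
No single strategy dominates all the others.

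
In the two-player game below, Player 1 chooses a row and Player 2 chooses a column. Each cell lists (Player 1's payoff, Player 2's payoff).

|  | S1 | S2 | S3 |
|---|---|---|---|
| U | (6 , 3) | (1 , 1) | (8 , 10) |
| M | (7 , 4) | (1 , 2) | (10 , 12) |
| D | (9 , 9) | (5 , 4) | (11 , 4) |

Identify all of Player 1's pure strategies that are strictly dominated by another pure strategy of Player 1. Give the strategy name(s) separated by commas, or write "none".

U, M

U is strictly dominated by D (S1: 9>6, S2: 5>1, S3: 11>8).
M: dominated, since D does at least as well everywhere (S1: 9>7, S2: 5>1, S3: 11>10).
Nothing dominates D: U at S1 (9>6); M at S1 (9>7).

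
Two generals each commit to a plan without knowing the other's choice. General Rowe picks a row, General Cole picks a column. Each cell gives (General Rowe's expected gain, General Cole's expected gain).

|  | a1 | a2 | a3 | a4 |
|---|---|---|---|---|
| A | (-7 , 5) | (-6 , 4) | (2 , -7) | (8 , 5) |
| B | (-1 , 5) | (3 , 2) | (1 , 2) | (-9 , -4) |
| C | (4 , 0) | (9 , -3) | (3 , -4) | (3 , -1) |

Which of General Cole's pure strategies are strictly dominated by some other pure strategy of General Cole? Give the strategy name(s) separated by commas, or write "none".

Nothing dominates a1: a2 at A (5>4); a3 at A (5>-7); a4 at A (5=5).
a2 is strictly dominated by a1 (A: 5>4, B: 5>2, C: 0>-3).
a3 is strictly dominated by a1 (A: 5>-7, B: 5>2, C: 0>-4).
a4: no other strategy beats it everywhere (a1 at A (5=5); a2 at A (5>4); a3 at A (5>-7)).

a2, a3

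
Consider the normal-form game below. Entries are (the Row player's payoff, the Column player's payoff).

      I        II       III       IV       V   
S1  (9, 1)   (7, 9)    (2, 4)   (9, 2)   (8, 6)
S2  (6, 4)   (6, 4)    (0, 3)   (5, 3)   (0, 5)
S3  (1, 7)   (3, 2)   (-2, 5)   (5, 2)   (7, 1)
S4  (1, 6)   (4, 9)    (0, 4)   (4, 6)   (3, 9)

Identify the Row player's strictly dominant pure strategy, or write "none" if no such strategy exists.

S1

S1 vs S2: I: 9>6, II: 7>6, III: 2>0, IV: 9>5, V: 8>0.
S1 vs S3: I: 9>1, II: 7>3, III: 2>-2, IV: 9>5, V: 8>7.
S1 vs S4: I: 9>1, II: 7>4, III: 2>0, IV: 9>4, V: 8>3.
S1 strictly beats every other strategy against every opponent action, so it is strictly dominant.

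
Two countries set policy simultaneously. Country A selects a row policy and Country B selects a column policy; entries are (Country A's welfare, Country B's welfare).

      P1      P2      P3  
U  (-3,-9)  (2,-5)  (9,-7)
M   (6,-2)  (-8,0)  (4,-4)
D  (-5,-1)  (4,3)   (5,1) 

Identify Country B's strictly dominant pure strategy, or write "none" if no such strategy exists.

P2 vs P1: U: -5>-9, M: 0>-2, D: 3>-1.
P2 vs P3: U: -5>-7, M: 0>-4, D: 3>1.
P2 strictly beats every other strategy against every opponent action, so it is strictly dominant.

P2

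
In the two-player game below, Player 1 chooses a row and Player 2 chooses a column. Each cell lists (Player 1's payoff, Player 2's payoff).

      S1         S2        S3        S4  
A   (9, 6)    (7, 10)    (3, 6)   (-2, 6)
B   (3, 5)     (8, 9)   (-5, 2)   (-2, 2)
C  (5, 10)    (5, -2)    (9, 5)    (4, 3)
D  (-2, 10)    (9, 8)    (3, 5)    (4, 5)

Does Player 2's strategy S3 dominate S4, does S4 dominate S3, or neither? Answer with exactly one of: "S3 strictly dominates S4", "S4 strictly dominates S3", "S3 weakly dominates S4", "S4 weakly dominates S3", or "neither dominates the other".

S3 weakly dominates S4

Compare S3 to S4 across each opponent action: A: 6=6, B: 2=2, C: 5>3, D: 5=5.
S3 is at least as good everywhere and strictly better somewhere (tied only at A, B, D), so S3 weakly but not strictly dominates S4.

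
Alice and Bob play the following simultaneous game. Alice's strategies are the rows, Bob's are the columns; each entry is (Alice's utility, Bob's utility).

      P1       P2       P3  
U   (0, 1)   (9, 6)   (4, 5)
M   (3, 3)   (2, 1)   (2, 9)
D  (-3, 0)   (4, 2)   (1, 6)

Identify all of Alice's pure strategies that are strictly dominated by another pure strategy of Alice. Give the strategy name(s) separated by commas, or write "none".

U is not dominated — it holds its own against M at P2 (9>2); D at P1 (0>-3).
M: no other strategy beats it everywhere (U at P1 (3>0); D at P1 (3>-3)).
U strictly dominates D — P1: 0>-3, P2: 9>4, P3: 4>1.

D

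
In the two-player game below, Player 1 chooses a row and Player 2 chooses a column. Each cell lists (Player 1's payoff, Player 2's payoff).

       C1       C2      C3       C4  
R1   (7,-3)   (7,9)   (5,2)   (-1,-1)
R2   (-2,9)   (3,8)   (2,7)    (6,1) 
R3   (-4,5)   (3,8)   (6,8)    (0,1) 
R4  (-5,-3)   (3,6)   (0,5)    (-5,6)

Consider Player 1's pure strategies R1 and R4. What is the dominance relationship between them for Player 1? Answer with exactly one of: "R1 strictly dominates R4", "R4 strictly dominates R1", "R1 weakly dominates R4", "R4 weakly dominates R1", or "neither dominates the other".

R1's payoffs vs R4's, by Player 2's action — C1: 7>-5, C2: 7>3, C3: 5>0, C4: -1>-5.
Every comparison favours R1, so R1 strictly dominates R4.

R1 strictly dominates R4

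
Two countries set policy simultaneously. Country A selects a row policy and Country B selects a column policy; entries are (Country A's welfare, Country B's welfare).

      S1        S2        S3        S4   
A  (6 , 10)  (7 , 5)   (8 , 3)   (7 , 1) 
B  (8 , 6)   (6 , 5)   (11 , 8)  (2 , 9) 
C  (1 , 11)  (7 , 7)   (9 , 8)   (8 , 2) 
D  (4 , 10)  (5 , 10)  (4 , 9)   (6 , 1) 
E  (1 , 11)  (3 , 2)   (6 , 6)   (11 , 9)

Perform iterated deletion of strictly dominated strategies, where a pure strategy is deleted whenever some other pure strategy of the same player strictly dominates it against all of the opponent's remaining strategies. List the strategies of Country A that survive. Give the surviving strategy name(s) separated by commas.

Row D is eliminated: A beats it against every remaining column (S1: 6>4, S2: 7>5, S3: 8>4, S4: 7>6).
Column S2 is eliminated: S1 beats it against every remaining row (A: 10>5, B: 6>5, C: 11>7, E: 11>2).
Among the remaining strategies, none is strictly dominated by another pure strategy of the same player, so the elimination stops.
Surviving strategies — Country A: {A, B, C, E}; Country B: {S1, S3, S4}.

A, B, C, E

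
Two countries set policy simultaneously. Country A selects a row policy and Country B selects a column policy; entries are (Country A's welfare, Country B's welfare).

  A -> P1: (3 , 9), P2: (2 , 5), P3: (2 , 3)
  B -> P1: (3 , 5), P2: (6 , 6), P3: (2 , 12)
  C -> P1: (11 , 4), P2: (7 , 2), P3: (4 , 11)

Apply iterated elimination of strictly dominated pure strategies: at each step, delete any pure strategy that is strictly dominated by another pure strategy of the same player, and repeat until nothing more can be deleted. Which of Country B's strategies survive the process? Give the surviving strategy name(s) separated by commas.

Row A is eliminated: C beats it against every remaining column (P1: 11>3, P2: 7>2, P3: 4>2).
For Country A, C strictly dominates B on the remaining columns (P1: 11>3, P2: 7>6, P3: 4>2); eliminate B.
Column P1 is eliminated: P3 beats it against every remaining row (C: 11>4).
Country B's strategy P2 is strictly dominated by P3 (C: 11>2) and is removed.
Among the remaining strategies, none is strictly dominated by another pure strategy of the same player, so the elimination stops.
Surviving strategies — Country A: {C}; Country B: {P3}.

P3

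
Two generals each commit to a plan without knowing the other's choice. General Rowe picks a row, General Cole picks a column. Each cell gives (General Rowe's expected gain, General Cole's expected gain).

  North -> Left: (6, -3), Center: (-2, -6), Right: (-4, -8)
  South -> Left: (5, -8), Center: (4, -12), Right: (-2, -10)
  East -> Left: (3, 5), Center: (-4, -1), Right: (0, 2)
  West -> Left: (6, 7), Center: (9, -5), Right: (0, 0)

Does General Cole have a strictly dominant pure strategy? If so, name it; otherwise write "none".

Left

Left vs Center: North: -3>-6, South: -8>-12, East: 5>-1, West: 7>-5.
Left vs Right: North: -3>-8, South: -8>-10, East: 5>2, West: 7>0.
Left strictly beats every other strategy against every opponent action, so it is strictly dominant.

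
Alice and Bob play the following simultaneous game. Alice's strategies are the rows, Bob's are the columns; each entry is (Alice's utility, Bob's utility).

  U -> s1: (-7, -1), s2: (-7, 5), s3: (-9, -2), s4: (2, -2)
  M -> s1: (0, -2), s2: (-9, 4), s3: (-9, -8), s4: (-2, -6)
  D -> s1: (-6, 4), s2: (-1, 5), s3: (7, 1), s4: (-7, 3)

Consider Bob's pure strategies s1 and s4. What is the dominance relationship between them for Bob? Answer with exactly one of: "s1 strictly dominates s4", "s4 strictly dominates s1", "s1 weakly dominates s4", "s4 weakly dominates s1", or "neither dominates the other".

s1's payoffs vs s4's, by Alice's action — U: -1>-2, M: -2>-6, D: 4>3.
Every comparison favours s1, so s1 strictly dominates s4.

s1 strictly dominates s4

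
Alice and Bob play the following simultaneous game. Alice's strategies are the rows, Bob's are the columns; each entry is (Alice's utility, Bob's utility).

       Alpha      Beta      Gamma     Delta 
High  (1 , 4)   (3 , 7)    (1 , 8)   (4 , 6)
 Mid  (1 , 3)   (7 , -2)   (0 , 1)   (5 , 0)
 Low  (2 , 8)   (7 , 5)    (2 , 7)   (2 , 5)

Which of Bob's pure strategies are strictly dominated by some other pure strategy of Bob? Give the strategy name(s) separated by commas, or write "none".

Beta, Delta

Nothing dominates Alpha: Beta at Mid (3>-2); Gamma at Mid (3>1); Delta at Mid (3>0).
Gamma strictly dominates Beta — High: 8>7, Mid: 1>-2, Low: 7>5.
Gamma: no other strategy beats it everywhere (Alpha at High (8>4); Beta at High (8>7); Delta at High (8>6)).
Delta: dominated, since Gamma does at least as well everywhere (High: 8>6, Mid: 1>0, Low: 7>5).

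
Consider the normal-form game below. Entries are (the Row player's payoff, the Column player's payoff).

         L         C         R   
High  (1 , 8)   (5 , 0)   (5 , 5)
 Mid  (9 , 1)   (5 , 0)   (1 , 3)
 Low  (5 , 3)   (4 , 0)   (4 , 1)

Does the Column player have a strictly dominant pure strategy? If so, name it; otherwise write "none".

none

L fails to dominate R at Mid (1<3).
C fails to dominate L at High (0<8).
R fails to dominate L at High (5<8).
No single strategy dominates all the others.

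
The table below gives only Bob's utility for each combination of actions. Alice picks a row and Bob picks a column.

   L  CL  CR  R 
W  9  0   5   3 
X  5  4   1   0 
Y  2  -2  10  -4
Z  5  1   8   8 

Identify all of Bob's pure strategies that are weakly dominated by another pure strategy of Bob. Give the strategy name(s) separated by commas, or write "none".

CL, R

L: no other strategy beats it everywhere (CL at W (9>0); CR at W (9>5); R at W (9>3)).
CL: dominated, since L does at least as well everywhere (W: 9>0, X: 5>4, Y: 2>-2, Z: 5>1).
CR is not dominated — it holds its own against L at Y (10>2); CL at W (5>0); R at W (5>3).
R: dominated, since CR does at least as well everywhere (W: 5>3, X: 1>0, Y: 10>-4, Z: 8=8).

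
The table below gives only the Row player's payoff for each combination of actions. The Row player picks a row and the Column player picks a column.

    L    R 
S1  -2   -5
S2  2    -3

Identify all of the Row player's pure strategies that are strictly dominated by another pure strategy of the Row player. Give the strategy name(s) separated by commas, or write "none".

S1: dominated, since S2 does at least as well everywhere (L: 2>-2, R: -3>-5).
S2: no other strategy beats it everywhere (S1 at L (2>-2)).

S1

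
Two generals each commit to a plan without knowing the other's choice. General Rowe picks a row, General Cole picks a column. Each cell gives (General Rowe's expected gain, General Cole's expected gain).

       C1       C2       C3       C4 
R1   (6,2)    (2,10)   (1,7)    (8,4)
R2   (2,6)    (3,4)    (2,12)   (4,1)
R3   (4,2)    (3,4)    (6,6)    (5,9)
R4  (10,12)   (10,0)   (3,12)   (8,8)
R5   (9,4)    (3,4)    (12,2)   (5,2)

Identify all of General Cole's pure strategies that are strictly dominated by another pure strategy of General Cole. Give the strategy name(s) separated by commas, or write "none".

C1: no other strategy beats it everywhere (C2 at R2 (6>4); C3 at R4 (12=12); C4 at R2 (6>1)).
C2: no other strategy beats it everywhere (C1 at R1 (10>2); C3 at R1 (10>7); C4 at R1 (10>4)).
C3 is not dominated — it holds its own against C1 at R1 (7>2); C2 at R2 (12>4); C4 at R1 (7>4).
C4: no other strategy beats it everywhere (C1 at R1 (4>2); C2 at R3 (9>4); C3 at R3 (9>6)).

none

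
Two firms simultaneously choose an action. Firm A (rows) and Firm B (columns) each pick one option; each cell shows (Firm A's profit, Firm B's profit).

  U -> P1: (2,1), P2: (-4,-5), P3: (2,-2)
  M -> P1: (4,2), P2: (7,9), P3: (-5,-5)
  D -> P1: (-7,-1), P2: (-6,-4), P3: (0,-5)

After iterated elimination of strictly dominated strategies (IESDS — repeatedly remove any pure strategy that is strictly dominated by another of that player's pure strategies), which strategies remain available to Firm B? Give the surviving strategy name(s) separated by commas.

Firm A's strategy D is strictly dominated by U (P1: 2>-7, P2: -4>-6, P3: 2>0) and is removed.
Column P3 is eliminated: P1 beats it against every remaining row (U: 1>-2, M: 2>-5).
Row U is eliminated: M beats it against every remaining column (P1: 4>2, P2: 7>-4).
Column P1 is eliminated: P2 beats it against every remaining row (M: 9>2).
Among the remaining strategies, none is strictly dominated by another pure strategy of the same player, so the elimination stops.
Surviving strategies — Firm A: {M}; Firm B: {P2}.

P2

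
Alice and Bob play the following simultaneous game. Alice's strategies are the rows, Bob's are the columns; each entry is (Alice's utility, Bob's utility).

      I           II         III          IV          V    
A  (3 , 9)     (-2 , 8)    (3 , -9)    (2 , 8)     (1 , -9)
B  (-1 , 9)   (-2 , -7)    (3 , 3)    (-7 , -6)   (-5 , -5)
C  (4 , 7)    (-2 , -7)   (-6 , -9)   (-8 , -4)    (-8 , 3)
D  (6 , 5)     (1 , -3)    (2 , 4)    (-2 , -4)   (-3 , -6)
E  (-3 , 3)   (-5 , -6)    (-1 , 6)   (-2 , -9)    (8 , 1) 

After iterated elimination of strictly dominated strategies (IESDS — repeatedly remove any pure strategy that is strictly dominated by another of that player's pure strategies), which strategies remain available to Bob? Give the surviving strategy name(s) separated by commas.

I

For Alice, D strictly dominates C on the remaining columns (I: 6>4, II: 1>-2, III: 2>-6, IV: -2>-8, V: -3>-8); eliminate C.
For Bob, I strictly dominates II on the remaining rows (A: 9>8, B: 9>-7, D: 5>-3, E: 3>-6); eliminate II.
Column IV is eliminated: I beats it against every remaining row (A: 9>8, B: 9>-6, D: 5>-4, E: 3>-9).
Column V is eliminated: I beats it against every remaining row (A: 9>-9, B: 9>-5, D: 5>-6, E: 3>1).
Row E is eliminated: A beats it against every remaining column (I: 3>-3, III: 3>-1).
Column III is eliminated: I beats it against every remaining row (A: 9>-9, B: 9>3, D: 5>4).
Alice's strategy A is strictly dominated by D (I: 6>3) and is removed.
For Alice, D strictly dominates B on the remaining columns (I: 6>-1); eliminate B.
Among the remaining strategies, none is strictly dominated by another pure strategy of the same player, so the elimination stops.
Surviving strategies — Alice: {D}; Bob: {I}.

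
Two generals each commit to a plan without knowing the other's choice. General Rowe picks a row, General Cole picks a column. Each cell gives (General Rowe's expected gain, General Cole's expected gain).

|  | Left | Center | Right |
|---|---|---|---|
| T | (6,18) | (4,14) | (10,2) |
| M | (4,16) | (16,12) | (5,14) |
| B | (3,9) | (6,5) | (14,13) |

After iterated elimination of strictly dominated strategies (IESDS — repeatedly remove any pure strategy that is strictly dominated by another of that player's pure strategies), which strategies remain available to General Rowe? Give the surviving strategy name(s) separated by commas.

General Cole's strategy Center is strictly dominated by Left (T: 18>14, M: 16>12, B: 9>5) and is removed.
General Rowe's strategy M is strictly dominated by T (Left: 6>4, Right: 10>5) and is removed.
Among the remaining strategies, none is strictly dominated by another pure strategy of the same player, so the elimination stops.
Surviving strategies — General Rowe: {T, B}; General Cole: {Left, Right}.

T, B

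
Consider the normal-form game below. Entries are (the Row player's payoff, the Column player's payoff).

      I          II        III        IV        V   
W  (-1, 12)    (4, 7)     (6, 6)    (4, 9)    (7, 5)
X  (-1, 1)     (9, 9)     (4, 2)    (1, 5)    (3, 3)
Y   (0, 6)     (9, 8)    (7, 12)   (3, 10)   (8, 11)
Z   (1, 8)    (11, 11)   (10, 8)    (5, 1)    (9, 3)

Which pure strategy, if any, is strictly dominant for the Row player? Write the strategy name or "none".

Z vs W: I: 1>-1, II: 11>4, III: 10>6, IV: 5>4, V: 9>7.
Z vs X: I: 1>-1, II: 11>9, III: 10>4, IV: 5>1, V: 9>3.
Z vs Y: I: 1>0, II: 11>9, III: 10>7, IV: 5>3, V: 9>8.
Z strictly beats every other strategy against every opponent action, so it is strictly dominant.

Z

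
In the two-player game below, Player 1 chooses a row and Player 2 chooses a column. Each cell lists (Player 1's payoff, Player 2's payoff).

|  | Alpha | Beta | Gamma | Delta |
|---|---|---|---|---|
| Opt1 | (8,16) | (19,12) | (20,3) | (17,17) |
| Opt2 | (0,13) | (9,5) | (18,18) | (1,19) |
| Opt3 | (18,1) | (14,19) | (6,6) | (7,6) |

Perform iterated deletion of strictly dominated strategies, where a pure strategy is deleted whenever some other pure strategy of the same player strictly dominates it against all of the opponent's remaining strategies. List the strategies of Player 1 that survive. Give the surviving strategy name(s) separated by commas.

Row Opt2 is eliminated: Opt1 beats it against every remaining column (Alpha: 8>0, Beta: 19>9, Gamma: 20>18, Delta: 17>1).
For Player 2, Delta strictly dominates Alpha on the remaining rows (Opt1: 17>16, Opt3: 6>1); eliminate Alpha.
For Player 1, Opt1 strictly dominates Opt3 on the remaining columns (Beta: 19>14, Gamma: 20>6, Delta: 17>7); eliminate Opt3.
Column Beta is eliminated: Delta beats it against every remaining row (Opt1: 17>12).
Player 2's strategy Gamma is strictly dominated by Delta (Opt1: 17>3) and is removed.
Among the remaining strategies, none is strictly dominated by another pure strategy of the same player, so the elimination stops.
Surviving strategies — Player 1: {Opt1}; Player 2: {Delta}.

Opt1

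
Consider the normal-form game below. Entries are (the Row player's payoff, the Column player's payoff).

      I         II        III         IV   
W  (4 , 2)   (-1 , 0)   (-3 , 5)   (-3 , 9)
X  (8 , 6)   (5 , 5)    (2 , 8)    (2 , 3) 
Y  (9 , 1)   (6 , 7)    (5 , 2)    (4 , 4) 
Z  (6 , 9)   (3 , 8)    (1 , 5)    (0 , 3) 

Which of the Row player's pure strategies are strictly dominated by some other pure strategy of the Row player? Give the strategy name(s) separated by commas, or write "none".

W, X, Z

W: dominated, since X does at least as well everywhere (I: 8>4, II: 5>-1, III: 2>-3, IV: 2>-3).
X: dominated, since Y does at least as well everywhere (I: 9>8, II: 6>5, III: 5>2, IV: 4>2).
Y: no other strategy beats it everywhere (W at I (9>4); X at I (9>8); Z at I (9>6)).
Z is strictly dominated by X (I: 8>6, II: 5>3, III: 2>1, IV: 2>0).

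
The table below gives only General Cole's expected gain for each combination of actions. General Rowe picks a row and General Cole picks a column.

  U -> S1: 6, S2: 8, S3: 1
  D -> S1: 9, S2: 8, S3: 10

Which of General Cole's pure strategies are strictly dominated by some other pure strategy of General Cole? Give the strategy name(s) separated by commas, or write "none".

none

Nothing dominates S1: S2 at D (9>8); S3 at U (6>1).
S2 is not dominated — it holds its own against S1 at U (8>6); S3 at U (8>1).
S3: no other strategy beats it everywhere (S1 at D (10>9); S2 at D (10>8)).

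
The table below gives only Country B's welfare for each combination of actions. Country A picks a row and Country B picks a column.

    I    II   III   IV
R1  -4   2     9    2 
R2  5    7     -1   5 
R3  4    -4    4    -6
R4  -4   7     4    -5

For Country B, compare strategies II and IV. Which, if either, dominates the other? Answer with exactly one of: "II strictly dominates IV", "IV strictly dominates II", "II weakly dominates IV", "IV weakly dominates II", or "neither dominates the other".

Compare II to IV across each opponent action: R1: 2=2, R2: 7>5, R3: -4>-6, R4: 7>-5.
II is at least as good everywhere and strictly better somewhere (tied only at R1), so II weakly but not strictly dominates IV.

II weakly dominates IV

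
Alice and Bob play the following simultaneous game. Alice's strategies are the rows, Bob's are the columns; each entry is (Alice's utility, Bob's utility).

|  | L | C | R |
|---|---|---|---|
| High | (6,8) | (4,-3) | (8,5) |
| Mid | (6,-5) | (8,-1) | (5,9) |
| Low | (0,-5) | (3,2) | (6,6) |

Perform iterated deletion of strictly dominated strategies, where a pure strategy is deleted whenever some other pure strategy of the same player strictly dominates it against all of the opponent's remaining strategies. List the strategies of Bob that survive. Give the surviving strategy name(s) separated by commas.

L, R

Row Low is eliminated: High beats it against every remaining column (L: 6>0, C: 4>3, R: 8>6).
Column C is eliminated: R beats it against every remaining row (High: 5>-3, Mid: 9>-1).
Among the remaining strategies, none is strictly dominated by another pure strategy of the same player, so the elimination stops.
Surviving strategies — Alice: {High, Mid}; Bob: {L, R}.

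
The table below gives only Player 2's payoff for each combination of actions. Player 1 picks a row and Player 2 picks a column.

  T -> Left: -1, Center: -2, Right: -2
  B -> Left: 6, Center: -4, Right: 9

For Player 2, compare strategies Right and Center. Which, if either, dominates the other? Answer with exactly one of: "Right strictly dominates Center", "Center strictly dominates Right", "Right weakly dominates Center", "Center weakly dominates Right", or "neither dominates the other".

Right weakly dominates Center

Compare Right to Center across every action of Player 1: T: -2=-2, B: 9>-4.
Right is at least as good everywhere and strictly better somewhere (tied only at T), so Right weakly but not strictly dominates Center.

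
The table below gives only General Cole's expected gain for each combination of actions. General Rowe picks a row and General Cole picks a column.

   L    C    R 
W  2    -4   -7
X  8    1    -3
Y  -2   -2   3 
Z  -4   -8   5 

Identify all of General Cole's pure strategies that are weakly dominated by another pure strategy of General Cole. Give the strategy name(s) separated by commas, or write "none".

C

L: no other strategy beats it everywhere (C at W (2>-4); R at W (2>-7)).
C: dominated, since L does at least as well everywhere (W: 2>-4, X: 8>1, Y: -2=-2, Z: -4>-8).
R: no other strategy beats it everywhere (L at Y (3>-2); C at Y (3>-2)).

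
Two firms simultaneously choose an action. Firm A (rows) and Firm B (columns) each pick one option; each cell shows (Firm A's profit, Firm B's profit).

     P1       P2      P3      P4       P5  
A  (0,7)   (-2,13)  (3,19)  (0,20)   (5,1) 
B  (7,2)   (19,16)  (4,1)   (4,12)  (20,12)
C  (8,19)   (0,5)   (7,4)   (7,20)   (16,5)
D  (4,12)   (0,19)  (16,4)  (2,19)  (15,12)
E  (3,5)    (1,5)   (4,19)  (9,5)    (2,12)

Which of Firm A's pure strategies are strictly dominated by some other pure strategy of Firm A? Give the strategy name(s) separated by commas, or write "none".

A

A: dominated, since B does at least as well everywhere (P1: 7>0, P2: 19>-2, P3: 4>3, P4: 4>0, P5: 20>5).
B: no other strategy beats it everywhere (A at P1 (7>0); C at P2 (19>0); D at P1 (7>4); E at P1 (7>3)).
C: no other strategy beats it everywhere (A at P1 (8>0); B at P1 (8>7); D at P1 (8>4); E at P1 (8>3)).
D is not dominated — it holds its own against A at P1 (4>0); B at P3 (16>4); C at P2 (0=0); E at P1 (4>3).
E is not dominated — it holds its own against A at P1 (3>0); B at P3 (4=4); C at P2 (1>0); D at P2 (1>0).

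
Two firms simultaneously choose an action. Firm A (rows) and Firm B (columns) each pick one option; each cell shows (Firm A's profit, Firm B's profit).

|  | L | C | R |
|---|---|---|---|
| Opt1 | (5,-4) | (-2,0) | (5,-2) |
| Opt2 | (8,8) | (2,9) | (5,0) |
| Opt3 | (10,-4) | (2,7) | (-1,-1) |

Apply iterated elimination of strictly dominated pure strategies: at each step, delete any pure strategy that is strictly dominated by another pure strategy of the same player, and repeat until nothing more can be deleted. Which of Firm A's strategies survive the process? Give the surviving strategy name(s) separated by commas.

Opt2, Opt3

Firm B's strategy L is strictly dominated by C (Opt1: 0>-4, Opt2: 9>8, Opt3: 7>-4) and is removed.
Column R is eliminated: C beats it against every remaining row (Opt1: 0>-2, Opt2: 9>0, Opt3: 7>-1).
For Firm A, Opt2 strictly dominates Opt1 on the remaining columns (C: 2>-2); eliminate Opt1.
Among the remaining strategies, none is strictly dominated by another pure strategy of the same player, so the elimination stops.
Surviving strategies — Firm A: {Opt2, Opt3}; Firm B: {C}.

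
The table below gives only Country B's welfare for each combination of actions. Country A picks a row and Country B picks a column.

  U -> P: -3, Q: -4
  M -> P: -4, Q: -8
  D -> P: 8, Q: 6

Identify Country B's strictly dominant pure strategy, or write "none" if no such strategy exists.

P vs Q: U: -3>-4, M: -4>-8, D: 8>6.
P strictly beats every other strategy against every opponent action, so it is strictly dominant.

P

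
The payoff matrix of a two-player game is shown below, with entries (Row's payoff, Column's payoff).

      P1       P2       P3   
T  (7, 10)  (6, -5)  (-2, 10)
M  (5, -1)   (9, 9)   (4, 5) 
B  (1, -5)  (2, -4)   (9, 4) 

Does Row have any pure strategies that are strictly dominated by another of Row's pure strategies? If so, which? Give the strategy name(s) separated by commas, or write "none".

Nothing dominates T: M at P1 (7>5); B at P1 (7>1).
M is not dominated — it holds its own against T at P2 (9>6); B at P1 (5>1).
Nothing dominates B: T at P3 (9>-2); M at P3 (9>4).

none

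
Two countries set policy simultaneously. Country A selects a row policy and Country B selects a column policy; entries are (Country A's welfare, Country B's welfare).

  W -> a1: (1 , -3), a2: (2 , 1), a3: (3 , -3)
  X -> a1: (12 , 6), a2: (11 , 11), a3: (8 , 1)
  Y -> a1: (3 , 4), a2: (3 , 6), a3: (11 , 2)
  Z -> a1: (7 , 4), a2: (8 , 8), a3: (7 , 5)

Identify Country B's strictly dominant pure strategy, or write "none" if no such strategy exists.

a2 vs a1: W: 1>-3, X: 11>6, Y: 6>4, Z: 8>4.
a2 vs a3: W: 1>-3, X: 11>1, Y: 6>2, Z: 8>5.
a2 strictly beats every other strategy against every opponent action, so it is strictly dominant.

a2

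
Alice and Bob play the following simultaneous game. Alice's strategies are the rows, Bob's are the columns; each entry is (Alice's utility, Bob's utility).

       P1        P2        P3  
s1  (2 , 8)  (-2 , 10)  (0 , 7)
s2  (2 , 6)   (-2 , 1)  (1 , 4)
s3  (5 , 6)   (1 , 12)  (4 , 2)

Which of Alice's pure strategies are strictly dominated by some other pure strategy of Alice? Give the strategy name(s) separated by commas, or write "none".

s1, s2

s1: dominated, since s3 does at least as well everywhere (P1: 5>2, P2: 1>-2, P3: 4>0).
s2: dominated, since s3 does at least as well everywhere (P1: 5>2, P2: 1>-2, P3: 4>1).
Nothing dominates s3: s1 at P1 (5>2); s2 at P1 (5>2).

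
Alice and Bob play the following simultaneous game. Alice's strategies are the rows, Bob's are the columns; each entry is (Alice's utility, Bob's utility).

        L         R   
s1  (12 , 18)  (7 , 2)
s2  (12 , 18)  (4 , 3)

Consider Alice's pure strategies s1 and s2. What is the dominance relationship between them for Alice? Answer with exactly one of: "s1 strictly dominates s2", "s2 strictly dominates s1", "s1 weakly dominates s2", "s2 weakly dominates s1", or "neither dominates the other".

Compare s1 to s2 across each opponent action: L: 12=12, R: 7>4.
s1 is at least as good everywhere and strictly better somewhere (tied only at L), so s1 weakly but not strictly dominates s2.

s1 weakly dominates s2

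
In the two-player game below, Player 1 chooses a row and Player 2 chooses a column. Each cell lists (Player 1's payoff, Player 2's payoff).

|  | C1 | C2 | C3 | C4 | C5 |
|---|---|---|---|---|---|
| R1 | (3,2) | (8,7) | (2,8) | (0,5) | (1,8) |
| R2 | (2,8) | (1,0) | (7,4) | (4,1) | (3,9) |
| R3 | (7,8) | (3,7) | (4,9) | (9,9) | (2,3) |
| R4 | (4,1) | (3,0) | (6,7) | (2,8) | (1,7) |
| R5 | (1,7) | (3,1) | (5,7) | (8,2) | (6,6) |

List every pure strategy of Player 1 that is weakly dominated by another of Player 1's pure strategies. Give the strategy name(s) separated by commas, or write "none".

none

R1 is not dominated — it holds its own against R2 at C1 (3>2); R3 at C2 (8>3); R4 at C2 (8>3); R5 at C1 (3>1).
R2 is not dominated — it holds its own against R1 at C3 (7>2); R3 at C3 (7>4); R4 at C3 (7>6); R5 at C1 (2>1).
R3: no other strategy beats it everywhere (R1 at C1 (7>3); R2 at C1 (7>2); R4 at C1 (7>4); R5 at C1 (7>1)).
R4: no other strategy beats it everywhere (R1 at C1 (4>3); R2 at C1 (4>2); R3 at C3 (6>4); R5 at C1 (4>1)).
R5 is not dominated — it holds its own against R1 at C3 (5>2); R2 at C2 (3>1); R3 at C3 (5>4); R4 at C4 (8>2).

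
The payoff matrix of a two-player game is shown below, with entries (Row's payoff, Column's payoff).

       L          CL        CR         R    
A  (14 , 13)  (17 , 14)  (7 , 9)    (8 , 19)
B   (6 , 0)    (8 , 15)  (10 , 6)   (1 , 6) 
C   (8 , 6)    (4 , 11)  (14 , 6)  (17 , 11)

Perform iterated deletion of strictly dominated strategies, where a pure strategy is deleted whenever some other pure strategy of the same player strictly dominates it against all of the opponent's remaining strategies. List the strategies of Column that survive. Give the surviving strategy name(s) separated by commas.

For Column, CL strictly dominates L on the remaining rows (A: 14>13, B: 15>0, C: 11>6); eliminate L.
For Column, CL strictly dominates CR on the remaining rows (A: 14>9, B: 15>6, C: 11>6); eliminate CR.
Row B is eliminated: A beats it against every remaining column (CL: 17>8, R: 8>1).
Among the remaining strategies, none is strictly dominated by another pure strategy of the same player, so the elimination stops.
Surviving strategies — Row: {A, C}; Column: {CL, R}.

CL, R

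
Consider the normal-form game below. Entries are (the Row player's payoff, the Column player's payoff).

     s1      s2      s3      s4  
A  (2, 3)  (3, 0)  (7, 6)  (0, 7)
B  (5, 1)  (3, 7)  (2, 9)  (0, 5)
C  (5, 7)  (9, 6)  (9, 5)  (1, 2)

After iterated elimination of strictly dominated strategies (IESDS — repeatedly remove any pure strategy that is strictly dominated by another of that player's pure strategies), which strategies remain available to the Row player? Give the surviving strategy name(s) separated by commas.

B, C

Row A is eliminated: C beats it against every remaining column (s1: 5>2, s2: 9>3, s3: 9>7, s4: 1>0).
The Column player's strategy s4 is strictly dominated by s2 (B: 7>5, C: 6>2) and is removed.
Among the remaining strategies, none is strictly dominated by another pure strategy of the same player, so the elimination stops.
Surviving strategies — the Row player: {B, C}; the Column player: {s1, s2, s3}.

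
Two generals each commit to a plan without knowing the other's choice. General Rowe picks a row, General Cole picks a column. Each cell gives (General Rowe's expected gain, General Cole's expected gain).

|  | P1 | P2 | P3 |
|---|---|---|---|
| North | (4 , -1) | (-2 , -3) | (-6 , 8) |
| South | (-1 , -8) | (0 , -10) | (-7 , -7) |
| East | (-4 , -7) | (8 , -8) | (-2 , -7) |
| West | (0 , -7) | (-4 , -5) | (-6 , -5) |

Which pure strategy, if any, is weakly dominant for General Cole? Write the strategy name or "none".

P3

P3 vs P1: North: 8>-1, South: -7>-8, East: -7=-7, West: -5>-7.
P3 vs P2: North: 8>-3, South: -7>-10, East: -7>-8, West: -5=-5.
P3 is at least as good as every other strategy against every opponent action, so it is weakly dominant.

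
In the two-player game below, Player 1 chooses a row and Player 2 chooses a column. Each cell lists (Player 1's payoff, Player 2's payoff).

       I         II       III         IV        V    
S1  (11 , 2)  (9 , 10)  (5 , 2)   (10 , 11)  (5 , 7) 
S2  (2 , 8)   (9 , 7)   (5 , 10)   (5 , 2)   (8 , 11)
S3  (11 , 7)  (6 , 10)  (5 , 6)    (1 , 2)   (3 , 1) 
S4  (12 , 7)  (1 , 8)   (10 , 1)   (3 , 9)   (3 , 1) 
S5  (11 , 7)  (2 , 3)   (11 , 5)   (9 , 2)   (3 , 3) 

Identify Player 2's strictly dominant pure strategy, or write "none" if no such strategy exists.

I fails to dominate II at S1 (2<10).
II fails to dominate I at S2 (7<8).
III fails to dominate I at S1 (2=2).
IV fails to dominate I at S2 (2<8).
V fails to dominate I at S3 (1<7).
No single strategy dominates all the others.

none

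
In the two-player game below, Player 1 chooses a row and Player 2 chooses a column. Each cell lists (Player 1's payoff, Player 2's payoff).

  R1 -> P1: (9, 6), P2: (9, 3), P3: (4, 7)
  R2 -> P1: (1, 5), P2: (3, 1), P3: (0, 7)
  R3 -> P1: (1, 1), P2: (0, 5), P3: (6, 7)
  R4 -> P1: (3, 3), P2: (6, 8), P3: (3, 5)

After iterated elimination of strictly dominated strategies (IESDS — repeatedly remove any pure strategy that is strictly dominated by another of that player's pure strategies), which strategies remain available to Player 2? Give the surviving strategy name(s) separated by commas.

P3

For Player 1, R1 strictly dominates R2 on the remaining columns (P1: 9>1, P2: 9>3, P3: 4>0); eliminate R2.
For Player 1, R1 strictly dominates R4 on the remaining columns (P1: 9>3, P2: 9>6, P3: 4>3); eliminate R4.
For Player 2, P3 strictly dominates P1 on the remaining rows (R1: 7>6, R3: 7>1); eliminate P1.
For Player 2, P3 strictly dominates P2 on the remaining rows (R1: 7>3, R3: 7>5); eliminate P2.
For Player 1, R3 strictly dominates R1 on the remaining columns (P3: 6>4); eliminate R1.
Among the remaining strategies, none is strictly dominated by another pure strategy of the same player, so the elimination stops.
Surviving strategies — Player 1: {R3}; Player 2: {P3}.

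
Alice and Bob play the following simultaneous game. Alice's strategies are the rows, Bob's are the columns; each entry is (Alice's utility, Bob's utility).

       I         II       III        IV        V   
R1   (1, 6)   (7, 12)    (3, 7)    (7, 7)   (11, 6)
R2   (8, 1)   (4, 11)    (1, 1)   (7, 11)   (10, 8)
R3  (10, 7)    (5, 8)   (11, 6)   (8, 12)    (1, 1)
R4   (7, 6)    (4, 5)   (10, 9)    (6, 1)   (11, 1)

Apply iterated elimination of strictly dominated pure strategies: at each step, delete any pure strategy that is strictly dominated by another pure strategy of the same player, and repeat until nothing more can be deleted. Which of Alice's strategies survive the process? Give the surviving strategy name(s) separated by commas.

R1, R3

For Bob, II strictly dominates V on the remaining rows (R1: 12>6, R2: 11>8, R3: 8>1, R4: 5>1); eliminate V.
Alice's strategy R2 is strictly dominated by R3 (I: 10>8, II: 5>4, III: 11>1, IV: 8>7) and is removed.
Alice's strategy R4 is strictly dominated by R3 (I: 10>7, II: 5>4, III: 11>10, IV: 8>6) and is removed.
For Bob, II strictly dominates I on the remaining rows (R1: 12>6, R3: 8>7); eliminate I.
Column III is eliminated: II beats it against every remaining row (R1: 12>7, R3: 8>6).
Among the remaining strategies, none is strictly dominated by another pure strategy of the same player, so the elimination stops.
Surviving strategies — Alice: {R1, R3}; Bob: {II, IV}.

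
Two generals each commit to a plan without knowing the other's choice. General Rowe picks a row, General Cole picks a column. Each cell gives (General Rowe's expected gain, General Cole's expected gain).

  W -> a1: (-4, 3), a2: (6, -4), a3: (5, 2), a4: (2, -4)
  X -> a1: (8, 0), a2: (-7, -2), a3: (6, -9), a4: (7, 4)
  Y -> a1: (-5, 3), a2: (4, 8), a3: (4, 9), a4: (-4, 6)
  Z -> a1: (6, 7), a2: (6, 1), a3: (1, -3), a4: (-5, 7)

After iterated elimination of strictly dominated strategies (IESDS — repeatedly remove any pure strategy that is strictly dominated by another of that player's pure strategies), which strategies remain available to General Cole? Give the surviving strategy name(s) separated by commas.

For General Rowe, W strictly dominates Y on the remaining columns (a1: -4>-5, a2: 6>4, a3: 5>4, a4: 2>-4); eliminate Y.
Column a2 is eliminated: a1 beats it against every remaining row (W: 3>-4, X: 0>-2, Z: 7>1).
Row W is eliminated: X beats it against every remaining column (a1: 8>-4, a3: 6>5, a4: 7>2).
Row Z is eliminated: X beats it against every remaining column (a1: 8>6, a3: 6>1, a4: 7>-5).
Column a1 is eliminated: a4 beats it against every remaining row (X: 4>0).
General Cole's strategy a3 is strictly dominated by a4 (X: 4>-9) and is removed.
Among the remaining strategies, none is strictly dominated by another pure strategy of the same player, so the elimination stops.
Surviving strategies — General Rowe: {X}; General Cole: {a4}.

a4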